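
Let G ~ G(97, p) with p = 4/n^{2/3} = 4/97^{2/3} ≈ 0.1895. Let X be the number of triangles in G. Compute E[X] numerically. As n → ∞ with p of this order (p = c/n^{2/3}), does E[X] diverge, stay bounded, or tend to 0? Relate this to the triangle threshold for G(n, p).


Number of potential triangles: C(97, 3) = 147440.
Each occurs with probability p³ ≈ (0.1895)³ ≈ 6.801998e-03.
By linearity: E[X] = C(97, 3)·p³ ≈ 147440 · 6.801998e-03 ≈ 1002.8866.
Since α = 2/3 < 1, p = c/n^{2/3} ≫ 1/n is above the triangle threshold p ~ 1/n. Asymptotically E[X] ~ (c³/6)·n^{3(1−α)} = (4³/6)·n^{1} → ∞; triangles are abundant w.h.p.

E[X] ≈ 1002.8866; in regime p = Θ(1/n^{2/3}) E[X] diverges (above the triangle threshold p ~ 1/n).


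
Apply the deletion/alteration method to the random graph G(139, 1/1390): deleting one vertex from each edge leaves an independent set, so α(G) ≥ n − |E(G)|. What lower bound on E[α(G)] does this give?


E[|E(G)|] = C(139, 2)·p = 9591 · (1/1390) = 69/10.
E[α(G)] ≥ n − E[|E(G)|] = 139 − 69/10 = 1321/10.
Numerically: ≈ 132.100.
(This is only a lower bound; the true E[α(G)] may be larger.)

E[α(G)] ≥ 1321/10 ≈ 132.100.


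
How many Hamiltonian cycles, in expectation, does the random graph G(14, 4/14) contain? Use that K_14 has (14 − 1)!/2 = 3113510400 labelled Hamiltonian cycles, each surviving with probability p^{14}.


K_14 has (14 − 1)!/2 = 3113510400 labelled Hamiltonian cycles.
For each such Hamiltonian cycle H, let X_H = 1 if all 14 edges of H are present in G. Then P[X_H = 1] = p^{14} = (2/7)^{14} = 16384/678223072849.
Summing the indicators: E[X] = Σ_H E[X_H] = 3113510400 · p^{14} = 3113510400 · 16384/678223072849 = 7287393484800/96889010407.
Numerically: E[X] ≈ 75.2138.

E[X] = 3113510400 · (2/7)^{14} = 7287393484800/96889010407 ≈ 75.2138.


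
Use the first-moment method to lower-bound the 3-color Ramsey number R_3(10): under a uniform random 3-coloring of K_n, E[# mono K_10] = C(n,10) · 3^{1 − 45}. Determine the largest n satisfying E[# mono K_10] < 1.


We need C(n, 10) · 3^{1 − 45} < 1, i.e. C(n, 10) < 3^{45 − 1} = 984770902183611232881.
Check values of n near the boundary:
  n = 570: C(570, 10) = 921524823451961408691; 921524823451961408691 < 984770902183611232881? YES
  n = 571: C(571, 10) = 937951290893172842001; 937951290893172842001 < 984770902183611232881? YES
  n = 572: C(572, 10) = 954640815642161682606; 954640815642161682606 < 984770902183611232881? YES
  n = 573: C(573, 10) = 971597135635805762226; 971597135635805762226 < 984770902183611232881? YES
  n = 574: C(574, 10) = 988824035203816502691; 988824035203816502691 < 984770902183611232881? NO
  n = 575: C(575, 10) = 1006325345561406175305; 1006325345561406175305 < 984770902183611232881? NO
  n = 576: C(576, 10) = 1024104945306307344480; 1024104945306307344480 < 984770902183611232881? NO
The largest n with C(n, 10) < 984770902183611232881 is n = 573 (where E[X] = 35985079097622435638/36472996377170786403 ≈ 0.986623). Hence R_3(10) > 573, i.e. R_3(10) ≥ 574.

Largest n = 573; hence R_3(10) > 573.


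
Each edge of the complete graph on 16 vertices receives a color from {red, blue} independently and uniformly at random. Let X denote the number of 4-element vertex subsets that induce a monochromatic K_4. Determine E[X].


Let X = Σ_S X_S over the C(16, 4) = 1820 subsets S of size 4, where X_S = 1 if the K_4 on S is monochromatic.
For a fixed S, the K_4 on S has C(4, 2) = 6 edges. P[all 6 edges red] = (1/2)^6, and likewise for blue, so P[monochromatic] = 2·(1/2)^6 = 2^{1 − 6} = 1/32.
By linearity of expectation: E[X] = C(16, 4) · 2^{1 − 6} = 1820 · 1/32 = 455/8.
Numerically: E[X] ≈ 56.8750.

E[X] = C(16,4)·2^(1−C(4,2)) = 455/8 ≈ 56.8750.


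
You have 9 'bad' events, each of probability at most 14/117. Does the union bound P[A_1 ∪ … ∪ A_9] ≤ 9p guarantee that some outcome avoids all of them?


Union bound: P[∪_{i=1}^{9} A_i] ≤ Σ_i P[A_i] ≤ 9·p = 9·(14/117) = 14/13.
Numerically: 14/13 ≈ 1.077.
Is 14/13 < 1? NO.
Since the bound 14/13 is ≥ 1, the union bound is uninformative here; it does NOT by itself certify existence.

9·p = 14/13 ≈ 1.077; existence NOT certified by the union bound.


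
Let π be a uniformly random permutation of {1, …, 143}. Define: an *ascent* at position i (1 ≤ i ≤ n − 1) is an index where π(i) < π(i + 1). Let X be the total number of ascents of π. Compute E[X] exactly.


Write X = Σ X_I over i = 1, …, 142, with X_I the indicator of one ascent.
There are 142 indicators.
For each fixed i, the pair (π(i), π(i+1)) is a uniformly random ordered pair of distinct values from {1, …, 143}; by symmetry P[π(i) < π(i+1)] = 1/2.
By linearity: E[X] = 142 · (1/2) = (143 − 1) · (1/2) = 71 ≈ 71.00000.

E[X] = 71 = 71.00000.


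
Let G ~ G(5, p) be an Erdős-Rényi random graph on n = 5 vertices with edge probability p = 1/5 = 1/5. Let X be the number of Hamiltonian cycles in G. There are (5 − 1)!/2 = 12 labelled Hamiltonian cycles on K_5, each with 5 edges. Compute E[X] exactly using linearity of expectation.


K_5 has (5 − 1)!/2 = 12 labelled Hamiltonian cycles.
For each such Hamiltonian cycle H, let X_H = 1 if all 5 edges of H are present in G. Then P[X_H = 1] = p^{5} = (1/5)^{5} = 1/3125.
By linearity: E[X] = Σ_H E[X_H] = 12 · p^{5} = 12 · 1/3125 = 12/3125.
Numerically: E[X] ≈ 0.00384.

E[X] = 12 · (1/5)^{5} = 12/3125 ≈ 0.00384.


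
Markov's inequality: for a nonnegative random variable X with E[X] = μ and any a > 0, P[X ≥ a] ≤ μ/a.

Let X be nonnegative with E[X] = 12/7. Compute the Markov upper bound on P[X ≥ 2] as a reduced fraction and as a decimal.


μ = E[X] = 12/7, a = 2.
Markov: P[X ≥ 2] ≤ μ/a = (12/7)/2 = 6/7.
Numerically: ≈ 0.857143.
(Since a = 2 > μ = 1.714286, the bound 6/7 is < 1 and informative.)

P[X ≥ 2] ≤ 6/7 ≈ 0.857143.


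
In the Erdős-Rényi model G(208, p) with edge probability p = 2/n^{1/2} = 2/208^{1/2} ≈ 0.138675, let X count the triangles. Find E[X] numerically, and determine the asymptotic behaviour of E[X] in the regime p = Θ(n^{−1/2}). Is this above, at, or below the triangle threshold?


Number of potential triangles: C(208, 3) = 1478256.
Each occurs with probability p³ ≈ (0.138675)³ ≈ 2.66682787e-03.
By linearity: E[X] = C(208, 3)·p³ ≈ 1478256 · 2.66682787e-03 ≈ 3942.254295.
Since α = 1/2 < 1, p = c/n^{1/2} ≫ 1/n is above the triangle threshold p ~ 1/n. Asymptotically E[X] ~ (c³/6)·n^{3(1−α)} = (2³/6)·n^{1.5} → ∞; triangles are abundant w.h.p.

E[X] ≈ 3942.254295; in regime p = Θ(1/n^{1/2}) E[X] diverges (above the triangle threshold p ~ 1/n).


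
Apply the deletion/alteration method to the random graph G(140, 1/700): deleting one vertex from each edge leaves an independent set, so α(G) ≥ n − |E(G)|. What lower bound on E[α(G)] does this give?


E[|E(G)|] = C(140, 2)·p = 9730 · (1/700) = 139/10.
E[α(G)] ≥ n − E[|E(G)|] = 140 − 139/10 = 1261/10.
Numerically: ≈ 126.100000.
(This is only a lower bound; the true E[α(G)] may be larger.)

E[α(G)] ≥ 1261/10 ≈ 126.100000.


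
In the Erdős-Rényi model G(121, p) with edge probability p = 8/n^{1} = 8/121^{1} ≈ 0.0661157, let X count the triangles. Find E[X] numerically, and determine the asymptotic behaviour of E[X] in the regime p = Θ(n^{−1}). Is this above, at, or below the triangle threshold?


Number of potential triangles: C(121, 3) = 287980.
Each occurs with probability p³ ≈ (0.0661157)³ ≈ 2.89010652e-04.
By linearity: E[X] = C(121, 3)·p³ ≈ 287980 · 2.89010652e-04 ≈ 83.229288.
Here α = 1, so p = 8/n is exactly at the triangle threshold p ~ 1/n. Asymptotically E[X] → c³/6 = 8³/6 = 256/3 ≈ 85.333333, a bounded constant. In this regime the triangle count is asymptotically Poisson(c³/6).

E[X] ≈ 83.229288; in regime p = Θ(1/n^{1}) E[X] stays bounded (at the triangle threshold p ~ 1/n).


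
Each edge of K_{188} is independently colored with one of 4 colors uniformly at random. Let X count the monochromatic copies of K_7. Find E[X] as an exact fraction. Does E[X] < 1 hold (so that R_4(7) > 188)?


E[X] = C(188, 7) · 4^{1 − 21} = 1470936391496 · 4^{−20} = 1470936391496/1099511627776.
As a reduced fraction: E[X] = 183867048937/137438953472 ≈ 1.3378089.
Is E[X] < 1? NO.
Since E[X] ≥ 1, the first-moment bound is inconclusive at n = 188; it does NOT by itself certify R_4(7) > 188.

E[X] = 183867048937/137438953472 ≈ 1.3378089; E[X] ≥ 1; first-moment method inconclusive here.


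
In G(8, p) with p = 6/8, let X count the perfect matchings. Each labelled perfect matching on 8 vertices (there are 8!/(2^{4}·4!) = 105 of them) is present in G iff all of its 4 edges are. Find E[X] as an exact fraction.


K_8 has 8!/(2^{4}·4!) = 105 labelled perfect matchings.
For each such perfect matching H, let X_H = 1 if all 4 edges of H are present in G. Then P[X_H = 1] = p^{4} = (3/4)^{4} = 81/256.
By linearity of expectation: E[X] = Σ_H E[X_H] = 105 · p^{4} = 105 · 81/256 = 8505/256.
Numerically: E[X] ≈ 33.22.

E[X] = 105 · (3/4)^{4} = 8505/256 ≈ 33.22.


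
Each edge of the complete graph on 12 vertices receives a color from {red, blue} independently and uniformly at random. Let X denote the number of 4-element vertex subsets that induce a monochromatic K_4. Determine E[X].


Let X = Σ_S X_S over the C(12, 4) = 495 subsets S of size 4, where X_S = 1 if the K_4 on S is monochromatic.
For a fixed S, the K_4 on S has C(4, 2) = 6 edges. P[all 6 edges red] = (1/2)^6, and likewise for blue, so P[monochromatic] = 2·(1/2)^6 = 2^{1 − 6} = 1/32.
By linearity: E[X] = C(12, 4) · 2^{1 − 6} = 495 · 1/32 = 495/32.
Numerically: E[X] ≈ 15.469.

E[X] = C(12,4)·2^(1−C(4,2)) = 495/32 ≈ 15.469.


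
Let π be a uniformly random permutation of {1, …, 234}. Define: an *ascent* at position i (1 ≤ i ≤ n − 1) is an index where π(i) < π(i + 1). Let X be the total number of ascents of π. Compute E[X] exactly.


Write X = Σ X_I over i = 1, …, 233, with X_I the indicator of one ascent.
There are 233 indicators.
For each fixed i, the pair (π(i), π(i+1)) is a uniformly random ordered pair of distinct values from {1, …, 234}; by symmetry P[π(i) < π(i+1)] = 1/2.
By linearity: E[X] = 233 · (1/2) = (234 − 1) · (1/2) = 233/2 ≈ 116.500.

E[X] = 233/2 = 116.500.


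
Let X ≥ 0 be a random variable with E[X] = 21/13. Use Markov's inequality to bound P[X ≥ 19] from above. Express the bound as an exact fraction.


μ = E[X] = 21/13, a = 19.
Markov: P[X ≥ 19] ≤ μ/a = (21/13)/19 = 21/247.
Numerically: ≈ 0.0850.
(Since a = 19 > μ = 1.6154, the bound 21/247 is < 1 and informative.)

P[X ≥ 19] ≤ 21/247 ≈ 0.0850.


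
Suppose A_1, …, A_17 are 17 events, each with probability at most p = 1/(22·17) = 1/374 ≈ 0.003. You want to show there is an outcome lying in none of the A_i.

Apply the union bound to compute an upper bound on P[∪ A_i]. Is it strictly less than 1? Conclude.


Union bound: P[∪_{i=1}^{17} A_i] ≤ Σ_i P[A_i] ≤ 17·p = 17·(1/374) = 1/22.
Numerically: 1/22 ≈ 0.045.
Is 1/22 < 1? YES.
Since P[∪ A_i] ≤ 1/22 < 1, the complement has P[∩ A_i^c] ≥ 1 − 1/22 = 21/22 > 0, so some outcome avoids every A_i.

17·p = 1/22 ≈ 0.045; existence CERTIFIED by the union bound.


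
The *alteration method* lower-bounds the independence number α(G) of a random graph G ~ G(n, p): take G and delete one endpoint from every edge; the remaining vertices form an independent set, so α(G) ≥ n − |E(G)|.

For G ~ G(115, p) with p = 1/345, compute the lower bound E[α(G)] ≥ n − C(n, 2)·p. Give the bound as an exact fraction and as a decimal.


E[|E(G)|] = C(115, 2)·p = 6555 · (1/345) = 19.
E[α(G)] ≥ n − E[|E(G)|] = 115 − 19 = 96.
Numerically: ≈ 96.000000.
(This is only a lower bound; the true E[α(G)] may be larger.)

E[α(G)] ≥ 96 ≈ 96.000000.


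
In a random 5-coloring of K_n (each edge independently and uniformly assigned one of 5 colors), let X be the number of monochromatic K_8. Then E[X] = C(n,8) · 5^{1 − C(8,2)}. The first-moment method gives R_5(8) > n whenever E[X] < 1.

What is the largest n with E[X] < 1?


We need C(n, 8) · 5^{1 − 28} < 1, i.e. C(n, 8) < 5^{28 − 1} = 7450580596923828125.
Check values of n near the boundary:
  n = 862: C(862, 8) = 7317951015318931845; 7317951015318931845 < 7450580596923828125? YES
  n = 863: C(863, 8) = 7386423071602617757; 7386423071602617757 < 7450580596923828125? YES
  n = 864: C(864, 8) = 7455455062926006708; 7455455062926006708 < 7450580596923828125? NO
  n = 865: C(865, 8) = 7525050909487743060; 7525050909487743060 < 7450580596923828125? NO
  n = 866: C(866, 8) = 7595214554331451620; 7595214554331451620 < 7450580596923828125? NO
The largest n with C(n, 8) < 7450580596923828125 is n = 863 (where E[X] = 7386423071602617757/7450580596923828125 ≈ 0.991389). Hence R_5(8) > 863, i.e. R_5(8) ≥ 864.

Largest n = 863; hence R_5(8) > 863.


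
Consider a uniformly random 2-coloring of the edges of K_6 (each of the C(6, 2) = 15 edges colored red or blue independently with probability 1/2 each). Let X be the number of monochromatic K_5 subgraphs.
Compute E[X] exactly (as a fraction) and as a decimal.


Let X = Σ_S X_S over the C(6, 5) = 6 subsets S of size 5, where X_S = 1 if the K_5 on S is monochromatic.
For a fixed S, the K_5 on S has C(5, 2) = 10 edges. P[all 10 edges red] = (1/2)^10, and likewise for blue, so P[monochromatic] = 2·(1/2)^10 = 2^{1 − 10} = 1/512.
Summing: E[X] = C(6, 5) · 2^{1 − 10} = 6 · 1/512 = 3/256.
Numerically: E[X] ≈ 0.012.

E[X] = C(6,5)·2^(1−C(5,2)) = 3/256 ≈ 0.012.


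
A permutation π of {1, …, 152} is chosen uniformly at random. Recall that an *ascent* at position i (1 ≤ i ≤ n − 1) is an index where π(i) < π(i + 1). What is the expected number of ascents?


Write X = Σ X_I over i = 1, …, 151, with X_I the indicator of one ascent.
There are 151 indicators.
For each fixed i, the pair (π(i), π(i+1)) is a uniformly random ordered pair of distinct values from {1, …, 152}; by symmetry P[π(i) < π(i+1)] = 1/2.
By linearity: E[X] = 151 · (1/2) = (152 − 1) · (1/2) = 151/2 ≈ 75.500000.

E[X] = 151/2 = 75.500000.


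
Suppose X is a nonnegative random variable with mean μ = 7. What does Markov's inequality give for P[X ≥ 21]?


μ = E[X] = 7, a = 21.
Markov: P[X ≥ 21] ≤ μ/a = (7)/21 = 1/3.
Numerically: ≈ 0.33333.
(Since a = 21 > μ = 7.00000, the bound 1/3 is < 1 and informative.)

P[X ≥ 21] ≤ 1/3 ≈ 0.33333.


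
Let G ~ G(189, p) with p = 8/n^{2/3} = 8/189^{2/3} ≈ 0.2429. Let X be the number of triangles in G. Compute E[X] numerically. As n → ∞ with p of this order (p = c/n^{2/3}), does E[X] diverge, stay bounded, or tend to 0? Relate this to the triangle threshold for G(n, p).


Number of potential triangles: C(189, 3) = 1107414.
Each occurs with probability p³ ≈ (0.2429)³ ≈ 1.433331e-02.
By linearity: E[X] = C(189, 3)·p³ ≈ 1107414 · 1.433331e-02 ≈ 15872.9030.
Since α = 2/3 < 1, p = c/n^{2/3} ≫ 1/n is above the triangle threshold p ~ 1/n. Asymptotically E[X] ~ (c³/6)·n^{3(1−α)} = (8³/6)·n^{1} → ∞; triangles are abundant w.h.p.

E[X] ≈ 15872.9030; in regime p = Θ(1/n^{2/3}) E[X] diverges (above the triangle threshold p ~ 1/n).


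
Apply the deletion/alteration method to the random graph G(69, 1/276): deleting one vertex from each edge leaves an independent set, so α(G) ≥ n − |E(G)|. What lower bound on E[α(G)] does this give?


E[|E(G)|] = C(69, 2)·p = 2346 · (1/276) = 17/2.
E[α(G)] ≥ n − E[|E(G)|] = 69 − 17/2 = 121/2.
Numerically: ≈ 60.500000.
(This is only a lower bound; the true E[α(G)] may be larger.)

E[α(G)] ≥ 121/2 ≈ 60.500000.


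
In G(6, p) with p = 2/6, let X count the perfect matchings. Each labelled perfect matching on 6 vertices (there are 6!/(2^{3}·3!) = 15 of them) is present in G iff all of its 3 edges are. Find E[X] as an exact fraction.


K_6 has 6!/(2^{3}·3!) = 15 labelled perfect matchings.
For each such perfect matching H, let X_H = 1 if all 3 edges of H are present in G. Then P[X_H = 1] = p^{3} = (1/3)^{3} = 1/27.
By linearity: E[X] = Σ_H E[X_H] = 15 · p^{3} = 15 · 1/27 = 5/9.
Numerically: E[X] ≈ 0.55556.

E[X] = 15 · (1/3)^{3} = 5/9 ≈ 0.55556.


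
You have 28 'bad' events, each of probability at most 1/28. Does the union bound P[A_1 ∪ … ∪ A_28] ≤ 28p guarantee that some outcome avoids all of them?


Union bound: P[∪_{i=1}^{28} A_i] ≤ Σ_i P[A_i] ≤ 28·p = 28·(1/28) = 1.
Numerically: 1 ≈ 1.000.
Is 1 < 1? NO.
Since the bound 1 is ≥ 1, the union bound is uninformative here; it does NOT by itself certify existence.

28·p = 1 ≈ 1.000; existence NOT certified by the union bound.


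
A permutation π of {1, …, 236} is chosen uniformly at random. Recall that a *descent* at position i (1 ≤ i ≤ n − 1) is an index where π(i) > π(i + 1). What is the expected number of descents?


Write X = Σ X_I over i = 1, …, 235, with X_I the indicator of one descent.
There are 235 indicators.
For each fixed i, the pair (π(i), π(i+1)) is a uniformly random ordered pair of distinct values from {1, …, 236}; by symmetry P[π(i) > π(i+1)] = 1/2.
By linearity: E[X] = 235 · (1/2) = (236 − 1) · (1/2) = 235/2 ≈ 117.500000.

E[X] = 235/2 = 117.500000.


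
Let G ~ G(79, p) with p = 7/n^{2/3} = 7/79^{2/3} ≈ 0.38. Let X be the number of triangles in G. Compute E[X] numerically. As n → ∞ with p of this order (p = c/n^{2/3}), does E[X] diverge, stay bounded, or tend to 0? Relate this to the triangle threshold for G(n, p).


Number of potential triangles: C(79, 3) = 79079.
Each occurs with probability p³ ≈ (0.38)³ ≈ 5.49591e-02.
By linearity: E[X] = C(79, 3)·p³ ≈ 79079 · 5.49591e-02 ≈ 4346.114.
Since α = 2/3 < 1, p = c/n^{2/3} ≫ 1/n is above the triangle threshold p ~ 1/n. Asymptotically E[X] ~ (c³/6)·n^{3(1−α)} = (7³/6)·n^{1} → ∞; triangles are abundant w.h.p.

E[X] ≈ 4346.114; in regime p = Θ(1/n^{2/3}) E[X] diverges (above the triangle threshold p ~ 1/n).


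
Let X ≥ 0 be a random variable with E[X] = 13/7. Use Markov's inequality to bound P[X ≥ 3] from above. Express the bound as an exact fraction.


μ = E[X] = 13/7, a = 3.
Markov: P[X ≥ 3] ≤ μ/a = (13/7)/3 = 13/21.
Numerically: ≈ 0.61905.
(Since a = 3 > μ = 1.85714, the bound 13/21 is < 1 and informative.)

P[X ≥ 3] ≤ 13/21 ≈ 0.61905.


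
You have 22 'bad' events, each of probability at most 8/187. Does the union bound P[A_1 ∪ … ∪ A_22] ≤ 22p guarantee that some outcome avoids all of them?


Union bound: P[∪_{i=1}^{22} A_i] ≤ Σ_i P[A_i] ≤ 22·p = 22·(8/187) = 16/17.
Numerically: 16/17 ≈ 0.941.
Is 16/17 < 1? YES.
Since P[∪ A_i] ≤ 16/17 < 1, the complement has P[∩ A_i^c] ≥ 1 − 16/17 = 1/17 > 0, so some outcome avoids every A_i.

22·p = 16/17 ≈ 0.941; existence CERTIFIED by the union bound.


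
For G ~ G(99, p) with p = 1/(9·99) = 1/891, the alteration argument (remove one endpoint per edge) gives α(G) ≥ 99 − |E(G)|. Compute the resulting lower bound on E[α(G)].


E[|E(G)|] = C(99, 2)·p = 4851 · (1/891) = 49/9.
E[α(G)] ≥ n − E[|E(G)|] = 99 − 49/9 = 842/9.
Numerically: ≈ 93.555556.
(This is only a lower bound; the true E[α(G)] may be larger.)

E[α(G)] ≥ 842/9 ≈ 93.555556.


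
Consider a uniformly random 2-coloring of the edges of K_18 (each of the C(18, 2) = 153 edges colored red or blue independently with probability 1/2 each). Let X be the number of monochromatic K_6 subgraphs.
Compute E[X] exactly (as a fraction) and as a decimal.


Let X = Σ_S X_S over the C(18, 6) = 18564 subsets S of size 6, where X_S = 1 if the K_6 on S is monochromatic.
For a fixed S, the K_6 on S has C(6, 2) = 15 edges. P[all 15 edges red] = (1/2)^15, and likewise for blue, so P[monochromatic] = 2·(1/2)^15 = 2^{1 − 15} = 1/16384.
Summing: E[X] = C(18, 6) · 2^{1 − 15} = 18564 · 1/16384 = 4641/4096.
Numerically: E[X] ≈ 1.13306.

E[X] = C(18,6)·2^(1−C(6,2)) = 4641/4096 ≈ 1.13306.


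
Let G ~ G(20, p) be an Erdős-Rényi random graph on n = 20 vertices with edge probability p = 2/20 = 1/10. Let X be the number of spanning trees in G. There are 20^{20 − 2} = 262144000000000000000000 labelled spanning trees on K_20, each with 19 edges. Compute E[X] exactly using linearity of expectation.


K_20 has 20^{20 − 2} = 262144000000000000000000 labelled spanning trees.
For each such spanning tree H, let X_H = 1 if all 19 edges of H are present in G. Then P[X_H = 1] = p^{19} = (1/10)^{19} = 1/10000000000000000000.
By linearity of expectation: E[X] = Σ_H E[X_H] = 262144000000000000000000 · p^{19} = 262144000000000000000000 · 1/10000000000000000000 = 131072/5.
Numerically: E[X] ≈ 26214.

E[X] = 262144000000000000000000 · (1/10)^{19} = 131072/5 ≈ 26214.


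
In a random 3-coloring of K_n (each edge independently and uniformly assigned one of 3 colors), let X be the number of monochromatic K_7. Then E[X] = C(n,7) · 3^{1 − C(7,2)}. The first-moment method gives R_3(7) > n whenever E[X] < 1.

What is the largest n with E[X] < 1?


We need C(n, 7) · 3^{1 − 21} < 1, i.e. C(n, 7) < 3^{21 − 1} = 3486784401.
Check values of n near the boundary:
  n = 75: C(75, 7) = 1984829850; 1984829850 < 3486784401? YES
  n = 76: C(76, 7) = 2186189400; 2186189400 < 3486784401? YES
  n = 77: C(77, 7) = 2404808340; 2404808340 < 3486784401? YES
  n = 78: C(78, 7) = 2641902120; 2641902120 < 3486784401? YES
  n = 79: C(79, 7) = 2898753715; 2898753715 < 3486784401? YES
  n = 80: C(80, 7) = 3176716400; 3176716400 < 3486784401? YES
  n = 81: C(81, 7) = 3477216600; 3477216600 < 3486784401? YES
  n = 82: C(82, 7) = 3801756816; 3801756816 < 3486784401? NO
  n = 83: C(83, 7) = 4151918628; 4151918628 < 3486784401? NO
The largest n with C(n, 7) < 3486784401 is n = 81 (where E[X] = 42928600/43046721 ≈ 0.997256). Hence R_3(7) > 81, i.e. R_3(7) ≥ 82.

Largest n = 81; hence R_3(7) > 81.


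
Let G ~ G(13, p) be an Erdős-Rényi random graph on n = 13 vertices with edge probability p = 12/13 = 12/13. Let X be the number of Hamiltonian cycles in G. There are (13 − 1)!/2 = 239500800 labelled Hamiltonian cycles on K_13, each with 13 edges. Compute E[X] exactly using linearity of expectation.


K_13 has (13 − 1)!/2 = 239500800 labelled Hamiltonian cycles.
For each such Hamiltonian cycle H, let X_H = 1 if all 13 edges of H are present in G. Then P[X_H = 1] = p^{13} = (12/13)^{13} = 106993205379072/302875106592253.
Summing the indicators: E[X] = Σ_H E[X_H] = 239500800 · p^{13} = 239500800 · 106993205379072/302875106592253 = 25624958282852047257600/302875106592253.
Numerically: E[X] ≈ 8.461e+07.

E[X] = 239500800 · (12/13)^{13} = 25624958282852047257600/302875106592253 ≈ 8.461e+07.


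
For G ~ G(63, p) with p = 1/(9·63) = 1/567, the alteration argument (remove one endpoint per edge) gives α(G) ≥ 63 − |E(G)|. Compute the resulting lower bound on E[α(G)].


E[|E(G)|] = C(63, 2)·p = 1953 · (1/567) = 31/9.
E[α(G)] ≥ n − E[|E(G)|] = 63 − 31/9 = 536/9.
Numerically: ≈ 59.555556.
(This is only a lower bound; the true E[α(G)] may be larger.)

E[α(G)] ≥ 536/9 ≈ 59.555556.


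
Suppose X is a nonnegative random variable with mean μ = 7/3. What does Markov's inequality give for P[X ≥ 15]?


μ = E[X] = 7/3, a = 15.
Markov: P[X ≥ 15] ≤ μ/a = (7/3)/15 = 7/45.
Numerically: ≈ 0.155556.
(Since a = 15 > μ = 2.333333, the bound 7/45 is < 1 and informative.)

P[X ≥ 15] ≤ 7/45 ≈ 0.155556.


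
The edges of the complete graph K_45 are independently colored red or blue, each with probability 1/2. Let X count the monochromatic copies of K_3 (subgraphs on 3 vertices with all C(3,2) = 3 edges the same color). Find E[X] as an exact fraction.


Let X = Σ_S X_S over the C(45, 3) = 14190 subsets S of size 3, where X_S = 1 if the K_3 on S is monochromatic.
For a fixed S, the K_3 on S has C(3, 2) = 3 edges. P[all 3 edges red] = (1/2)^3, and likewise for blue, so P[monochromatic] = 2·(1/2)^3 = 2^{1 − 3} = 1/4.
By linearity of expectation: E[X] = C(45, 3) · 2^{1 − 3} = 14190 · 1/4 = 7095/2.
Numerically: E[X] ≈ 3547.50000.

E[X] = C(45,3)·2^(1−C(3,2)) = 7095/2 ≈ 3547.50000.


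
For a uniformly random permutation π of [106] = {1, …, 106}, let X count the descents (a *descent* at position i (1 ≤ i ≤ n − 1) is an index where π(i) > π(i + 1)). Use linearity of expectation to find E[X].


Write X = Σ X_I over i = 1, …, 105, with X_I the indicator of one descent.
There are 105 indicators.
For each fixed i, the pair (π(i), π(i+1)) is a uniformly random ordered pair of distinct values from {1, …, 106}; by symmetry P[π(i) > π(i+1)] = 1/2.
By linearity: E[X] = 105 · (1/2) = (106 − 1) · (1/2) = 105/2 ≈ 52.5000.

E[X] = 105/2 = 52.5000.


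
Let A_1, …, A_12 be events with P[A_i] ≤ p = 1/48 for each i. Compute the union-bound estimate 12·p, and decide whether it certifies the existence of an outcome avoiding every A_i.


Union bound: P[∪_{i=1}^{12} A_i] ≤ Σ_i P[A_i] ≤ 12·p = 12·(1/48) = 1/4.
Numerically: 1/4 ≈ 0.250000.
Is 1/4 < 1? YES.
Since P[∪ A_i] ≤ 1/4 < 1, the complement has P[∩ A_i^c] ≥ 1 − 1/4 = 3/4 > 0, so some outcome avoids every A_i.

12·p = 1/4 ≈ 0.250000; existence CERTIFIED by the union bound.


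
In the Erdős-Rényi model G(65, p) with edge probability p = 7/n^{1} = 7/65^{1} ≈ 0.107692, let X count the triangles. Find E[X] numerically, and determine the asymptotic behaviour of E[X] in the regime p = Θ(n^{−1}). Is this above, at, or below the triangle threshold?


Number of potential triangles: C(65, 3) = 43680.
Each occurs with probability p³ ≈ (0.107692)³ ≈ 1.24897588e-03.
By linearity: E[X] = C(65, 3)·p³ ≈ 43680 · 1.24897588e-03 ≈ 54.555266.
Here α = 1, so p = 7/n is exactly at the triangle threshold p ~ 1/n. Asymptotically E[X] → c³/6 = 7³/6 = 343/6 ≈ 57.166667, a bounded constant. In this regime the triangle count is asymptotically Poisson(c³/6).

E[X] ≈ 54.555266; in regime p = Θ(1/n^{1}) E[X] stays bounded (at the triangle threshold p ~ 1/n).


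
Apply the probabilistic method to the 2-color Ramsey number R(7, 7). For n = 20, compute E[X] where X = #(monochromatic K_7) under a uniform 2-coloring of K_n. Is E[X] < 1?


E[X] = C(20, 7) · 2^{1 − 21} = 77520 · 2^{−20} = 77520/1048576.
As a reduced fraction: E[X] = 4845/65536 ≈ 0.074.
Is E[X] < 1? YES.
Since E[X] < 1, there exists a 2-coloring of K_{20} with no monochromatic K_7; hence R(7, 7) > 20.

E[X] = 4845/65536 ≈ 0.074; E[X] < 1, so R(7, 7) > 20.


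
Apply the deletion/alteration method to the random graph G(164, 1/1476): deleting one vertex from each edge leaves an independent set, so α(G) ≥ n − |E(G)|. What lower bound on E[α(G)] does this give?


E[|E(G)|] = C(164, 2)·p = 13366 · (1/1476) = 163/18.
E[α(G)] ≥ n − E[|E(G)|] = 164 − 163/18 = 2789/18.
Numerically: ≈ 154.9444.
(This is only a lower bound; the true E[α(G)] may be larger.)

E[α(G)] ≥ 2789/18 ≈ 154.9444.


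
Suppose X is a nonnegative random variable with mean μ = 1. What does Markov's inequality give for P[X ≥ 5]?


μ = E[X] = 1, a = 5.
Markov: P[X ≥ 5] ≤ μ/a = (1)/5 = 1/5.
Numerically: ≈ 0.200.
(Since a = 5 > μ = 1.000, the bound 1/5 is < 1 and informative.)

P[X ≥ 5] ≤ 1/5 ≈ 0.200.


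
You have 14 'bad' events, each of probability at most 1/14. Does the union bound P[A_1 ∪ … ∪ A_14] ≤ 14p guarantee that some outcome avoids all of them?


Union bound: P[∪_{i=1}^{14} A_i] ≤ Σ_i P[A_i] ≤ 14·p = 14·(1/14) = 1.
Numerically: 1 ≈ 1.0000.
Is 1 < 1? NO.
Since the bound 1 is ≥ 1, the union bound is uninformative here; it does NOT by itself certify existence.

14·p = 1 ≈ 1.0000; existence NOT certified by the union bound.


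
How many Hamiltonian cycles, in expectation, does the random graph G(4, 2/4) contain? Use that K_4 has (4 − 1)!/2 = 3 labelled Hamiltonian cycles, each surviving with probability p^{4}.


K_4 has (4 − 1)!/2 = 3 labelled Hamiltonian cycles.
For each such Hamiltonian cycle H, let X_H = 1 if all 4 edges of H are present in G. Then P[X_H = 1] = p^{4} = (1/2)^{4} = 1/16.
By linearity: E[X] = Σ_H E[X_H] = 3 · p^{4} = 3 · 1/16 = 3/16.
Numerically: E[X] ≈ 0.1875.

E[X] = 3 · (1/2)^{4} = 3/16 ≈ 0.1875.


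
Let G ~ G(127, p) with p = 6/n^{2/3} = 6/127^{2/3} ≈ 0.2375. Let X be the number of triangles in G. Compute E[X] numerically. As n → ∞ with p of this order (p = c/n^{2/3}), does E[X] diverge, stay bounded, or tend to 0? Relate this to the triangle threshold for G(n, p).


Number of potential triangles: C(127, 3) = 333375.
Each occurs with probability p³ ≈ (0.2375)³ ≈ 1.339203e-02.
By linearity: E[X] = C(127, 3)·p³ ≈ 333375 · 1.339203e-02 ≈ 4464.5669.
Since α = 2/3 < 1, p = c/n^{2/3} ≫ 1/n is above the triangle threshold p ~ 1/n. Asymptotically E[X] ~ (c³/6)·n^{3(1−α)} = (6³/6)·n^{1} → ∞; triangles are abundant w.h.p.

E[X] ≈ 4464.5669; in regime p = Θ(1/n^{2/3}) E[X] diverges (above the triangle threshold p ~ 1/n).


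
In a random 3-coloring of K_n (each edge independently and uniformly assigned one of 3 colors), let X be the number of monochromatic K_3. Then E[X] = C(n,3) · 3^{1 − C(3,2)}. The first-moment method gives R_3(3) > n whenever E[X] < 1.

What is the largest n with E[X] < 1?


We need C(n, 3) · 3^{1 − 3} < 1, i.e. C(n, 3) < 3^{3 − 1} = 9.
Check values of n near the boundary:
  n = 3: C(3, 3) = 1; 1 < 9? YES
  n = 4: C(4, 3) = 4; 4 < 9? YES
  n = 5: C(5, 3) = 10; 10 < 9? NO
  n = 6: C(6, 3) = 20; 20 < 9? NO
The largest n with C(n, 3) < 9 is n = 4 (where E[X] = 4/9 ≈ 0.444). Hence R_3(3) > 4, i.e. R_3(3) ≥ 5.

Largest n = 4; hence R_3(3) > 4.


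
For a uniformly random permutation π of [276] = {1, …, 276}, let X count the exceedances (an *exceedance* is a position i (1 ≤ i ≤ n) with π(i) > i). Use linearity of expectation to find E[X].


Write X = Σ_{i=1}^{276} X_i, where X_i = 1_{π(i) > i}.
For each fixed i, π(i) is uniform over {1, …, 276} (marginal of a uniform permutation), so P[π(i) > i] = (n − i)/n. Summing: Σ_{i=1}^{276} (n − i)/n = (0 + 1 + … + 275)/276 = 276(276 − 1)/(2·276) = (276 − 1)/2.
Hence E[X] = Σ_{i=1}^{276} (276 − i)/276 = 275/2 ≈ 137.5000.

E[X] = 275/2 = 137.5000.


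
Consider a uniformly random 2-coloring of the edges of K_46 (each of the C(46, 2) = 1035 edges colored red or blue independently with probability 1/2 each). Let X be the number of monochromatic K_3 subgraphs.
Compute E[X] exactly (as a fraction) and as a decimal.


Let X = Σ_S X_S over the C(46, 3) = 15180 subsets S of size 3, where X_S = 1 if the K_3 on S is monochromatic.
For a fixed S, the K_3 on S has C(3, 2) = 3 edges. P[all 3 edges red] = (1/2)^3, and likewise for blue, so P[monochromatic] = 2·(1/2)^3 = 2^{1 − 3} = 1/4.
By linearity: E[X] = C(46, 3) · 2^{1 − 3} = 15180 · 1/4 = 3795.
Numerically: E[X] ≈ 3795.0000.

E[X] = C(46,3)·2^(1−C(3,2)) = 3795 ≈ 3795.0000.


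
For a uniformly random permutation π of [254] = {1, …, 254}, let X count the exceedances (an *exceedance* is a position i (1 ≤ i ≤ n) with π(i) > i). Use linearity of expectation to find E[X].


Write X = Σ_{i=1}^{254} X_i, where X_i = 1_{π(i) > i}.
For each fixed i, π(i) is uniform over {1, …, 254} (marginal of a uniform permutation), so P[π(i) > i] = (n − i)/n. Summing: Σ_{i=1}^{254} (n − i)/n = (0 + 1 + … + 253)/254 = 254(254 − 1)/(2·254) = (254 − 1)/2.
Hence E[X] = Σ_{i=1}^{254} (254 − i)/254 = 253/2 ≈ 126.500.

E[X] = 253/2 = 126.500.


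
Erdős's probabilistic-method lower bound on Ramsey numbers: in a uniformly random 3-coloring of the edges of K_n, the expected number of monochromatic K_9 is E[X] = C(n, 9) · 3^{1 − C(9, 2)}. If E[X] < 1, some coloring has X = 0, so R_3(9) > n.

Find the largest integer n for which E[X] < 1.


We need C(n, 9) · 3^{1 − 36} < 1, i.e. C(n, 9) < 3^{36 − 1} = 50031545098999707.
Check values of n near the boundary:
  n = 299: C(299, 9) = 46610674441390059; 46610674441390059 < 50031545098999707? YES
  n = 300: C(300, 9) = 48052241692154700; 48052241692154700 < 50031545098999707? YES
  n = 301: C(301, 9) = 49533303936090975; 49533303936090975 < 50031545098999707? YES
  n = 302: C(302, 9) = 51054804739588650; 51054804739588650 < 50031545098999707? NO
  n = 303: C(303, 9) = 52617706925494425; 52617706925494425 < 50031545098999707? NO
The largest n with C(n, 9) < 50031545098999707 is n = 301 (where E[X] = 16511101312030325/16677181699666569 ≈ 0.990041). Hence R_3(9) > 301, i.e. R_3(9) ≥ 302.

Largest n = 301; hence R_3(9) > 301.


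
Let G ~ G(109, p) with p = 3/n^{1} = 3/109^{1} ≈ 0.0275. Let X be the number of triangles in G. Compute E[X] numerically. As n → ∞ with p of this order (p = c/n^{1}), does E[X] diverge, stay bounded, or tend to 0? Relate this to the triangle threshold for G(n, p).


Number of potential triangles: C(109, 3) = 209934.
Each occurs with probability p³ ≈ (0.0275)³ ≈ 2.08490e-05.
By linearity: E[X] = C(109, 3)·p³ ≈ 209934 · 2.08490e-05 ≈ 4.377.
Here α = 1, so p = 3/n is exactly at the triangle threshold p ~ 1/n. Asymptotically E[X] → c³/6 = 3³/6 = 9/2 ≈ 4.500, a bounded constant. In this regime the triangle count is asymptotically Poisson(c³/6).

E[X] ≈ 4.377; in regime p = Θ(1/n^{1}) E[X] stays bounded (at the triangle threshold p ~ 1/n).


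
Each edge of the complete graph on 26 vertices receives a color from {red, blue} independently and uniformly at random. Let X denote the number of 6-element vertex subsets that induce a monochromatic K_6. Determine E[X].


Let X = Σ_S X_S over the C(26, 6) = 230230 subsets S of size 6, where X_S = 1 if the K_6 on S is monochromatic.
For a fixed S, the K_6 on S has C(6, 2) = 15 edges. P[all 15 edges red] = (1/2)^15, and likewise for blue, so P[monochromatic] = 2·(1/2)^15 = 2^{1 − 15} = 1/16384.
By linearity: E[X] = C(26, 6) · 2^{1 − 15} = 230230 · 1/16384 = 115115/8192.
Numerically: E[X] ≈ 14.052124.

E[X] = C(26,6)·2^(1−C(6,2)) = 115115/8192 ≈ 14.052124.


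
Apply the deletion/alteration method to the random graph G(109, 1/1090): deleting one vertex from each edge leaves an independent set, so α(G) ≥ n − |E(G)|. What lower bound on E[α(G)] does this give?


E[|E(G)|] = C(109, 2)·p = 5886 · (1/1090) = 27/5.
E[α(G)] ≥ n − E[|E(G)|] = 109 − 27/5 = 518/5.
Numerically: ≈ 103.6000.
(This is only a lower bound; the true E[α(G)] may be larger.)

E[α(G)] ≥ 518/5 ≈ 103.6000.


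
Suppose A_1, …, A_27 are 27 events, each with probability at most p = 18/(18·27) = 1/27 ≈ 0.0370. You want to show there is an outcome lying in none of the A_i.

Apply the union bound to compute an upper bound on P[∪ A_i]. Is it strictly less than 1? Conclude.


Union bound: P[∪_{i=1}^{27} A_i] ≤ Σ_i P[A_i] ≤ 27·p = 27·(1/27) = 1.
Numerically: 1 ≈ 1.0000.
Is 1 < 1? NO.
Since the bound 1 is ≥ 1, the union bound is uninformative here; it does NOT by itself certify existence.

27·p = 1 ≈ 1.0000; existence NOT certified by the union bound.


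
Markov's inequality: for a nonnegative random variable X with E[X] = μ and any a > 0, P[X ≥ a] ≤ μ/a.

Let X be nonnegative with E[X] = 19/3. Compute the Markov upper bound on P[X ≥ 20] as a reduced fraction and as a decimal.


μ = E[X] = 19/3, a = 20.
Markov: P[X ≥ 20] ≤ μ/a = (19/3)/20 = 19/60.
Numerically: ≈ 0.3167.
(Since a = 20 > μ = 6.3333, the bound 19/60 is < 1 and informative.)

P[X ≥ 20] ≤ 19/60 ≈ 0.3167.


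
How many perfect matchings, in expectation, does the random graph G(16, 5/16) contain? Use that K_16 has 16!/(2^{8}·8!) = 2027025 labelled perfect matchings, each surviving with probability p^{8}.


K_16 has 16!/(2^{8}·8!) = 2027025 labelled perfect matchings.
For each such perfect matching H, let X_H = 1 if all 8 edges of H are present in G. Then P[X_H = 1] = p^{8} = (5/16)^{8} = 390625/4294967296.
By linearity: E[X] = Σ_H E[X_H] = 2027025 · p^{8} = 2027025 · 390625/4294967296 = 791806640625/4294967296.
Numerically: E[X] ≈ 184.4.

E[X] = 2027025 · (5/16)^{8} = 791806640625/4294967296 ≈ 184.4.


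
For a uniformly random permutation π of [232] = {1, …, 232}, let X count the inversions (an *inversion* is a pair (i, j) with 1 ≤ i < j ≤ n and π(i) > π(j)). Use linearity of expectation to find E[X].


Write X = Σ X_I over the C(232, 2) = 26796 pairs i < j, with X_I the indicator of one inversion.
There are 26796 indicators.
For each fixed pair i < j, the values π(i) and π(j) are two distinct elements of {1, …, 232} in uniformly random order; by symmetry P[π(i) > π(j)] = 1/2.
By linearity: E[X] = 26796 · (1/2) = C(232, 2) · (1/2) = 26796/2 = 13398 ≈ 13398.000.

E[X] = 13398 = 13398.000.


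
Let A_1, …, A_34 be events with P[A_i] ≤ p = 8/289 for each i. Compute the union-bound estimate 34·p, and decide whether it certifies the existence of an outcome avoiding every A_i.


Union bound: P[∪_{i=1}^{34} A_i] ≤ Σ_i P[A_i] ≤ 34·p = 34·(8/289) = 16/17.
Numerically: 16/17 ≈ 0.941.
Is 16/17 < 1? YES.
Since P[∪ A_i] ≤ 16/17 < 1, the complement has P[∩ A_i^c] ≥ 1 − 16/17 = 1/17 > 0, so some outcome avoids every A_i.

34·p = 16/17 ≈ 0.941; existence CERTIFIED by the union bound.


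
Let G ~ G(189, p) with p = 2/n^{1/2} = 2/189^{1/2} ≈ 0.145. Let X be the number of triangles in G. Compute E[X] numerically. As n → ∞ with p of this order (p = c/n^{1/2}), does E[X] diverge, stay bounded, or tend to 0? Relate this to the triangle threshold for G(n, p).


Number of potential triangles: C(189, 3) = 1107414.
Each occurs with probability p³ ≈ (0.145)³ ≈ 3.07891e-03.
By linearity: E[X] = C(189, 3)·p³ ≈ 1107414 · 3.07891e-03 ≈ 3409.630.
Since α = 1/2 < 1, p = c/n^{1/2} ≫ 1/n is above the triangle threshold p ~ 1/n. Asymptotically E[X] ~ (c³/6)·n^{3(1−α)} = (2³/6)·n^{1.5} → ∞; triangles are abundant w.h.p.

E[X] ≈ 3409.630; in regime p = Θ(1/n^{1/2}) E[X] diverges (above the triangle threshold p ~ 1/n).


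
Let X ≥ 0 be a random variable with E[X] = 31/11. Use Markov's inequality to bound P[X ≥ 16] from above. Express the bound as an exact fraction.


μ = E[X] = 31/11, a = 16.
Markov: P[X ≥ 16] ≤ μ/a = (31/11)/16 = 31/176.
Numerically: ≈ 0.1761.
(Since a = 16 > μ = 2.8182, the bound 31/176 is < 1 and informative.)

P[X ≥ 16] ≤ 31/176 ≈ 0.1761.


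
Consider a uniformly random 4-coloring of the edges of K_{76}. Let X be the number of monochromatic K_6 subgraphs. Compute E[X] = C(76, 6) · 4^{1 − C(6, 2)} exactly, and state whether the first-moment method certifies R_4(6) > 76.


E[X] = C(76, 6) · 4^{1 − 15} = 218618940 · 4^{−14} = 218618940/268435456.
As a reduced fraction: E[X] = 54654735/67108864 ≈ 0.8144.
Is E[X] < 1? YES.
Since E[X] < 1, there exists a 4-coloring of K_{76} with no monochromatic K_6; hence R_4(6) > 76.

E[X] = 54654735/67108864 ≈ 0.8144; E[X] < 1, so R_4(6) > 76.


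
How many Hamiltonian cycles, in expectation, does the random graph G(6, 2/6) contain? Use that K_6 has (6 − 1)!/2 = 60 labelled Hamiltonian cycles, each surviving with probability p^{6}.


K_6 has (6 − 1)!/2 = 60 labelled Hamiltonian cycles.
For each such Hamiltonian cycle H, let X_H = 1 if all 6 edges of H are present in G. Then P[X_H = 1] = p^{6} = (1/3)^{6} = 1/729.
By linearity of expectation: E[X] = Σ_H E[X_H] = 60 · p^{6} = 60 · 1/729 = 20/243.
Numerically: E[X] ≈ 0.0823.

E[X] = 60 · (1/3)^{6} = 20/243 ≈ 0.0823.


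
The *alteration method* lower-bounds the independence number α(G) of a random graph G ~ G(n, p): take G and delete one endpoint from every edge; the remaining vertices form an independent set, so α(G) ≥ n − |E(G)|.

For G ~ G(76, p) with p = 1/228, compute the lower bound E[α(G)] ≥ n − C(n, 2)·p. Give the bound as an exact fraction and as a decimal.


E[|E(G)|] = C(76, 2)·p = 2850 · (1/228) = 25/2.
E[α(G)] ≥ n − E[|E(G)|] = 76 − 25/2 = 127/2.
Numerically: ≈ 63.5000.
(This is only a lower bound; the true E[α(G)] may be larger.)

E[α(G)] ≥ 127/2 ≈ 63.5000.
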